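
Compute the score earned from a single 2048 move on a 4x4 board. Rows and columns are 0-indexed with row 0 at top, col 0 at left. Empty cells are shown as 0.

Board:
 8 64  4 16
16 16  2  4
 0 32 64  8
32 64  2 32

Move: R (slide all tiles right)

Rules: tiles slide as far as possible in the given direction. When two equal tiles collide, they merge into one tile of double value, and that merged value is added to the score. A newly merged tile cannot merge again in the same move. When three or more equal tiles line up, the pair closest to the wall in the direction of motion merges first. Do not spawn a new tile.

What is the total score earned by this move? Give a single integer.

Answer: 32

Derivation:
Slide right:
row 0: [8, 64, 4, 16] -> [8, 64, 4, 16]  score +0 (running 0)
row 1: [16, 16, 2, 4] -> [0, 32, 2, 4]  score +32 (running 32)
row 2: [0, 32, 64, 8] -> [0, 32, 64, 8]  score +0 (running 32)
row 3: [32, 64, 2, 32] -> [32, 64, 2, 32]  score +0 (running 32)
Board after move:
 8 64  4 16
 0 32  2  4
 0 32 64  8
32 64  2 32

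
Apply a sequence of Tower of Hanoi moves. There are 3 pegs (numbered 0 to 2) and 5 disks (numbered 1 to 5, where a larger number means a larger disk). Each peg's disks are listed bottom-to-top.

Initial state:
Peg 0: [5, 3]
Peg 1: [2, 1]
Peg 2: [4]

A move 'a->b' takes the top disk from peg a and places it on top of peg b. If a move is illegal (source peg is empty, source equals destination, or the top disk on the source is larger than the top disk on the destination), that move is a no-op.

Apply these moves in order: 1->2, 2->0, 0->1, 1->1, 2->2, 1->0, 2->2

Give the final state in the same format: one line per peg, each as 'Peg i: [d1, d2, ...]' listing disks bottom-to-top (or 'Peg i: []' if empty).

After move 1 (1->2):
Peg 0: [5, 3]
Peg 1: [2]
Peg 2: [4, 1]

After move 2 (2->0):
Peg 0: [5, 3, 1]
Peg 1: [2]
Peg 2: [4]

After move 3 (0->1):
Peg 0: [5, 3]
Peg 1: [2, 1]
Peg 2: [4]

After move 4 (1->1):
Peg 0: [5, 3]
Peg 1: [2, 1]
Peg 2: [4]

After move 5 (2->2):
Peg 0: [5, 3]
Peg 1: [2, 1]
Peg 2: [4]

After move 6 (1->0):
Peg 0: [5, 3, 1]
Peg 1: [2]
Peg 2: [4]

After move 7 (2->2):
Peg 0: [5, 3, 1]
Peg 1: [2]
Peg 2: [4]

Answer: Peg 0: [5, 3, 1]
Peg 1: [2]
Peg 2: [4]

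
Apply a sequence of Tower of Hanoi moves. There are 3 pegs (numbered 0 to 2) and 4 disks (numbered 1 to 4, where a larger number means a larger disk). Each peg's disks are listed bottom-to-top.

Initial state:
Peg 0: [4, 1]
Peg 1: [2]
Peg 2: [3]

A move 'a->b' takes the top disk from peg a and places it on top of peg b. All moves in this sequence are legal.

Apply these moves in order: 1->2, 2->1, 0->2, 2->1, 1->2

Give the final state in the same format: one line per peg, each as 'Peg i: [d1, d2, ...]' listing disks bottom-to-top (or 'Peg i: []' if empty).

Answer: Peg 0: [4]
Peg 1: [2]
Peg 2: [3, 1]

Derivation:
After move 1 (1->2):
Peg 0: [4, 1]
Peg 1: []
Peg 2: [3, 2]

After move 2 (2->1):
Peg 0: [4, 1]
Peg 1: [2]
Peg 2: [3]

After move 3 (0->2):
Peg 0: [4]
Peg 1: [2]
Peg 2: [3, 1]

After move 4 (2->1):
Peg 0: [4]
Peg 1: [2, 1]
Peg 2: [3]

After move 5 (1->2):
Peg 0: [4]
Peg 1: [2]
Peg 2: [3, 1]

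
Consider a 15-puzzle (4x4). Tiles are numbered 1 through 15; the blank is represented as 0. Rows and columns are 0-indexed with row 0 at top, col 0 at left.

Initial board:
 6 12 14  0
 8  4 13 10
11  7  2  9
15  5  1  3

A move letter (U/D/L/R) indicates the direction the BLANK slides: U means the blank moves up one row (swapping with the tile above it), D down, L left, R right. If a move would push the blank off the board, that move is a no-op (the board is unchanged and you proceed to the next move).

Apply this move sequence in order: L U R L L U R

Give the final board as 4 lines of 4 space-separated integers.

After move 1 (L):
 6 12  0 14
 8  4 13 10
11  7  2  9
15  5  1  3

After move 2 (U):
 6 12  0 14
 8  4 13 10
11  7  2  9
15  5  1  3

After move 3 (R):
 6 12 14  0
 8  4 13 10
11  7  2  9
15  5  1  3

After move 4 (L):
 6 12  0 14
 8  4 13 10
11  7  2  9
15  5  1  3

After move 5 (L):
 6  0 12 14
 8  4 13 10
11  7  2  9
15  5  1  3

After move 6 (U):
 6  0 12 14
 8  4 13 10
11  7  2  9
15  5  1  3

After move 7 (R):
 6 12  0 14
 8  4 13 10
11  7  2  9
15  5  1  3

Answer:  6 12  0 14
 8  4 13 10
11  7  2  9
15  5  1  3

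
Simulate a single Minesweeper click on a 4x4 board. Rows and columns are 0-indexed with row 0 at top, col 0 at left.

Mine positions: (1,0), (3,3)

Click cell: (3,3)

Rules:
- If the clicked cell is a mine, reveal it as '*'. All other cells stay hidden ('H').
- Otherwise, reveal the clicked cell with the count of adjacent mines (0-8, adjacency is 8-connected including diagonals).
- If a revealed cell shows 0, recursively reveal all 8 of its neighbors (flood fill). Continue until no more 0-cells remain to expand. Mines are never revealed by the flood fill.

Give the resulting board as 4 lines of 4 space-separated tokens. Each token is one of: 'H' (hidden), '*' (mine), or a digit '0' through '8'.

H H H H
H H H H
H H H H
H H H *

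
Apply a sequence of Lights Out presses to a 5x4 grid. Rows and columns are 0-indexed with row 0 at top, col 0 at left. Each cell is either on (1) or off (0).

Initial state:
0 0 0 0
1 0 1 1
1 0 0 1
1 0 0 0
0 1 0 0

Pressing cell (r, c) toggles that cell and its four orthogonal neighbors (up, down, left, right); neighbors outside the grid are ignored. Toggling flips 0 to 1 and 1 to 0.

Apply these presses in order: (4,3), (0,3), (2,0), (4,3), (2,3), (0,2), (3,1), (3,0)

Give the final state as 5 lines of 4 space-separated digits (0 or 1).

After press 1 at (4,3):
0 0 0 0
1 0 1 1
1 0 0 1
1 0 0 1
0 1 1 1

After press 2 at (0,3):
0 0 1 1
1 0 1 0
1 0 0 1
1 0 0 1
0 1 1 1

After press 3 at (2,0):
0 0 1 1
0 0 1 0
0 1 0 1
0 0 0 1
0 1 1 1

After press 4 at (4,3):
0 0 1 1
0 0 1 0
0 1 0 1
0 0 0 0
0 1 0 0

After press 5 at (2,3):
0 0 1 1
0 0 1 1
0 1 1 0
0 0 0 1
0 1 0 0

After press 6 at (0,2):
0 1 0 0
0 0 0 1
0 1 1 0
0 0 0 1
0 1 0 0

After press 7 at (3,1):
0 1 0 0
0 0 0 1
0 0 1 0
1 1 1 1
0 0 0 0

After press 8 at (3,0):
0 1 0 0
0 0 0 1
1 0 1 0
0 0 1 1
1 0 0 0

Answer: 0 1 0 0
0 0 0 1
1 0 1 0
0 0 1 1
1 0 0 0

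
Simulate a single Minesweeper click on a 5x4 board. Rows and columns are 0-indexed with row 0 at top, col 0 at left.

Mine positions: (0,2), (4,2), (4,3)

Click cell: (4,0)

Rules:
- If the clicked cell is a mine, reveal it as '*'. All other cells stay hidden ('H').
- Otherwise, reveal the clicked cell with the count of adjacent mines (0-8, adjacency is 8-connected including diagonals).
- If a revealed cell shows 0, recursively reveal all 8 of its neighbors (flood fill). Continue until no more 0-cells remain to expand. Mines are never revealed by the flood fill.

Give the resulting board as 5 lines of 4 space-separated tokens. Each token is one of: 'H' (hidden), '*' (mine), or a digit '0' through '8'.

0 1 H H
0 1 1 1
0 0 0 0
0 1 2 2
0 1 H H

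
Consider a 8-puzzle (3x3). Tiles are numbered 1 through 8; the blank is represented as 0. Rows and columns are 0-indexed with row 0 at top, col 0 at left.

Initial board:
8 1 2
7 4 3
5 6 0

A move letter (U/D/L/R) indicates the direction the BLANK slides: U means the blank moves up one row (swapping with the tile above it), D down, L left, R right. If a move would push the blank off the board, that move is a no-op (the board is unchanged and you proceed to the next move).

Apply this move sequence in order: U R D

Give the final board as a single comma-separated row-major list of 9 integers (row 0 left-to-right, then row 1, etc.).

Answer: 8, 1, 2, 7, 4, 3, 5, 6, 0

Derivation:
After move 1 (U):
8 1 2
7 4 0
5 6 3

After move 2 (R):
8 1 2
7 4 0
5 6 3

After move 3 (D):
8 1 2
7 4 3
5 6 0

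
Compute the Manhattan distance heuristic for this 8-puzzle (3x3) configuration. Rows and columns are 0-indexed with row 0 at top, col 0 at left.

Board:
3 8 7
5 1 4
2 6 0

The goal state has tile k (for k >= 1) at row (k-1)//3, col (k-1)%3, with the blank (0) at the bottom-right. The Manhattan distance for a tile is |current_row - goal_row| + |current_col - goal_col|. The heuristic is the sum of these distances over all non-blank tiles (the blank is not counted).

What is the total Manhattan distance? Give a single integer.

Answer: 18

Derivation:
Tile 3: at (0,0), goal (0,2), distance |0-0|+|0-2| = 2
Tile 8: at (0,1), goal (2,1), distance |0-2|+|1-1| = 2
Tile 7: at (0,2), goal (2,0), distance |0-2|+|2-0| = 4
Tile 5: at (1,0), goal (1,1), distance |1-1|+|0-1| = 1
Tile 1: at (1,1), goal (0,0), distance |1-0|+|1-0| = 2
Tile 4: at (1,2), goal (1,0), distance |1-1|+|2-0| = 2
Tile 2: at (2,0), goal (0,1), distance |2-0|+|0-1| = 3
Tile 6: at (2,1), goal (1,2), distance |2-1|+|1-2| = 2
Sum: 2 + 2 + 4 + 1 + 2 + 2 + 3 + 2 = 18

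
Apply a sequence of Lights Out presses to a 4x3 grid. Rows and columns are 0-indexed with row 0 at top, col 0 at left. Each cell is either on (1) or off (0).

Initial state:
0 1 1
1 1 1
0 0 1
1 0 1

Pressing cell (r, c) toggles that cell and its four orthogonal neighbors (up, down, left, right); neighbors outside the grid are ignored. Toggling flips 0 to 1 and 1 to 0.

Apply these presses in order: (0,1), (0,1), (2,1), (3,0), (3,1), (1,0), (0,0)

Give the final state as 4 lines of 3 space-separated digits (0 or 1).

After press 1 at (0,1):
1 0 0
1 0 1
0 0 1
1 0 1

After press 2 at (0,1):
0 1 1
1 1 1
0 0 1
1 0 1

After press 3 at (2,1):
0 1 1
1 0 1
1 1 0
1 1 1

After press 4 at (3,0):
0 1 1
1 0 1
0 1 0
0 0 1

After press 5 at (3,1):
0 1 1
1 0 1
0 0 0
1 1 0

After press 6 at (1,0):
1 1 1
0 1 1
1 0 0
1 1 0

After press 7 at (0,0):
0 0 1
1 1 1
1 0 0
1 1 0

Answer: 0 0 1
1 1 1
1 0 0
1 1 0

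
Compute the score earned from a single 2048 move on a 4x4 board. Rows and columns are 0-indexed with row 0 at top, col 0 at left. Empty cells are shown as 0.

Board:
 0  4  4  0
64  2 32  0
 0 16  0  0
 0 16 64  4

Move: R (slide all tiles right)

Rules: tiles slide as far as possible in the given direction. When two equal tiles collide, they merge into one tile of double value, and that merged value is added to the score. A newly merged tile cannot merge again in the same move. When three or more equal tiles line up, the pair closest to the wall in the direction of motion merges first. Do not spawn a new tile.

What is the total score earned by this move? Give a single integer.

Answer: 8

Derivation:
Slide right:
row 0: [0, 4, 4, 0] -> [0, 0, 0, 8]  score +8 (running 8)
row 1: [64, 2, 32, 0] -> [0, 64, 2, 32]  score +0 (running 8)
row 2: [0, 16, 0, 0] -> [0, 0, 0, 16]  score +0 (running 8)
row 3: [0, 16, 64, 4] -> [0, 16, 64, 4]  score +0 (running 8)
Board after move:
 0  0  0  8
 0 64  2 32
 0  0  0 16
 0 16 64  4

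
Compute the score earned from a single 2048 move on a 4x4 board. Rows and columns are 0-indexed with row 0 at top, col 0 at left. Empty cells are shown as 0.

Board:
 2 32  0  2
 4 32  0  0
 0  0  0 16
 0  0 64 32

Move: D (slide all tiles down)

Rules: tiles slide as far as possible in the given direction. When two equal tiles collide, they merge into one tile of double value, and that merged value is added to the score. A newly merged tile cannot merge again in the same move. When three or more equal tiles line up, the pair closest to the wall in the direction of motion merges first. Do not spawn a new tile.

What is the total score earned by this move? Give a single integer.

Slide down:
col 0: [2, 4, 0, 0] -> [0, 0, 2, 4]  score +0 (running 0)
col 1: [32, 32, 0, 0] -> [0, 0, 0, 64]  score +64 (running 64)
col 2: [0, 0, 0, 64] -> [0, 0, 0, 64]  score +0 (running 64)
col 3: [2, 0, 16, 32] -> [0, 2, 16, 32]  score +0 (running 64)
Board after move:
 0  0  0  0
 0  0  0  2
 2  0  0 16
 4 64 64 32

Answer: 64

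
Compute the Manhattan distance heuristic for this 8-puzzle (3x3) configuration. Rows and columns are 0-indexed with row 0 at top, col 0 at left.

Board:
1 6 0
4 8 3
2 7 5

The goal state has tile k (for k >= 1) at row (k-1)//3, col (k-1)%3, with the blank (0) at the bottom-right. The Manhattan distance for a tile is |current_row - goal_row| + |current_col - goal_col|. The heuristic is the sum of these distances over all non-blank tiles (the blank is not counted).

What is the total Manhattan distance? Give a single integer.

Tile 1: at (0,0), goal (0,0), distance |0-0|+|0-0| = 0
Tile 6: at (0,1), goal (1,2), distance |0-1|+|1-2| = 2
Tile 4: at (1,0), goal (1,0), distance |1-1|+|0-0| = 0
Tile 8: at (1,1), goal (2,1), distance |1-2|+|1-1| = 1
Tile 3: at (1,2), goal (0,2), distance |1-0|+|2-2| = 1
Tile 2: at (2,0), goal (0,1), distance |2-0|+|0-1| = 3
Tile 7: at (2,1), goal (2,0), distance |2-2|+|1-0| = 1
Tile 5: at (2,2), goal (1,1), distance |2-1|+|2-1| = 2
Sum: 0 + 2 + 0 + 1 + 1 + 3 + 1 + 2 = 10

Answer: 10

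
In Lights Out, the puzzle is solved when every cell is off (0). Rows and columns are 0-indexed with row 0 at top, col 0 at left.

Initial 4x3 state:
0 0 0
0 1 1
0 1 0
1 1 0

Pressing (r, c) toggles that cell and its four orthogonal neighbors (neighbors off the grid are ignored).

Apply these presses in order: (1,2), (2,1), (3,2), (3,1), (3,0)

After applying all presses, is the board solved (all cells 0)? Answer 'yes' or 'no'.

Answer: no

Derivation:
After press 1 at (1,2):
0 0 1
0 0 0
0 1 1
1 1 0

After press 2 at (2,1):
0 0 1
0 1 0
1 0 0
1 0 0

After press 3 at (3,2):
0 0 1
0 1 0
1 0 1
1 1 1

After press 4 at (3,1):
0 0 1
0 1 0
1 1 1
0 0 0

After press 5 at (3,0):
0 0 1
0 1 0
0 1 1
1 1 0

Lights still on: 6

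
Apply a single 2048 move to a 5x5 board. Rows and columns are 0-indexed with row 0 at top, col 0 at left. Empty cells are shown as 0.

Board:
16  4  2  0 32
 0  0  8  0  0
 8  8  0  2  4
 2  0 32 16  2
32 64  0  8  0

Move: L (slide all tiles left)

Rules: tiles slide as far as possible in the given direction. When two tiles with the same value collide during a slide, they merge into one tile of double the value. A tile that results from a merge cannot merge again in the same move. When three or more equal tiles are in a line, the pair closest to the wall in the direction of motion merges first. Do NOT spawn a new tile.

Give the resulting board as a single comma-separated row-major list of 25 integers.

Slide left:
row 0: [16, 4, 2, 0, 32] -> [16, 4, 2, 32, 0]
row 1: [0, 0, 8, 0, 0] -> [8, 0, 0, 0, 0]
row 2: [8, 8, 0, 2, 4] -> [16, 2, 4, 0, 0]
row 3: [2, 0, 32, 16, 2] -> [2, 32, 16, 2, 0]
row 4: [32, 64, 0, 8, 0] -> [32, 64, 8, 0, 0]

Answer: 16, 4, 2, 32, 0, 8, 0, 0, 0, 0, 16, 2, 4, 0, 0, 2, 32, 16, 2, 0, 32, 64, 8, 0, 0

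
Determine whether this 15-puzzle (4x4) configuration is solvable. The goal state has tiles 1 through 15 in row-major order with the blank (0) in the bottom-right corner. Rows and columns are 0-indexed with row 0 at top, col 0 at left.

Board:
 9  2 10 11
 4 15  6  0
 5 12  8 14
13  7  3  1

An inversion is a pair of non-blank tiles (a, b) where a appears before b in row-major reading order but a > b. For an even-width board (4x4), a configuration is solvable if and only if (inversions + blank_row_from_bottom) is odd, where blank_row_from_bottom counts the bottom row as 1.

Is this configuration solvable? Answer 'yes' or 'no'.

Answer: yes

Derivation:
Inversions: 56
Blank is in row 1 (0-indexed from top), which is row 3 counting from the bottom (bottom = 1).
56 + 3 = 59, which is odd, so the puzzle is solvable.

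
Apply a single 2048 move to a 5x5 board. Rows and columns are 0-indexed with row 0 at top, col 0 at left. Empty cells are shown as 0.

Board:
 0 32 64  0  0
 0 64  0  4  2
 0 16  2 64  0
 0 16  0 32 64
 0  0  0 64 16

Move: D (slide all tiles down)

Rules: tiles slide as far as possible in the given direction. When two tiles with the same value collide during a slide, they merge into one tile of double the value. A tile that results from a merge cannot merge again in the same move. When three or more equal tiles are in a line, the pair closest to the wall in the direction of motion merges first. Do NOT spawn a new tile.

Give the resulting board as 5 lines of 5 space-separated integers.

Slide down:
col 0: [0, 0, 0, 0, 0] -> [0, 0, 0, 0, 0]
col 1: [32, 64, 16, 16, 0] -> [0, 0, 32, 64, 32]
col 2: [64, 0, 2, 0, 0] -> [0, 0, 0, 64, 2]
col 3: [0, 4, 64, 32, 64] -> [0, 4, 64, 32, 64]
col 4: [0, 2, 0, 64, 16] -> [0, 0, 2, 64, 16]

Answer:  0  0  0  0  0
 0  0  0  4  0
 0 32  0 64  2
 0 64 64 32 64
 0 32  2 64 16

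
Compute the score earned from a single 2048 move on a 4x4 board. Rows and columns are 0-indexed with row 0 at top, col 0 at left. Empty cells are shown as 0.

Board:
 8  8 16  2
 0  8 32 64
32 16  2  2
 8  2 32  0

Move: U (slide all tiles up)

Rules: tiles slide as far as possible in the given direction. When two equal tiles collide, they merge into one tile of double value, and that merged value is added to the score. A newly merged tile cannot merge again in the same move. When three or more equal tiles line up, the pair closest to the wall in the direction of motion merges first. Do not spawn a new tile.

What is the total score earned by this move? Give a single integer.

Slide up:
col 0: [8, 0, 32, 8] -> [8, 32, 8, 0]  score +0 (running 0)
col 1: [8, 8, 16, 2] -> [16, 16, 2, 0]  score +16 (running 16)
col 2: [16, 32, 2, 32] -> [16, 32, 2, 32]  score +0 (running 16)
col 3: [2, 64, 2, 0] -> [2, 64, 2, 0]  score +0 (running 16)
Board after move:
 8 16 16  2
32 16 32 64
 8  2  2  2
 0  0 32  0

Answer: 16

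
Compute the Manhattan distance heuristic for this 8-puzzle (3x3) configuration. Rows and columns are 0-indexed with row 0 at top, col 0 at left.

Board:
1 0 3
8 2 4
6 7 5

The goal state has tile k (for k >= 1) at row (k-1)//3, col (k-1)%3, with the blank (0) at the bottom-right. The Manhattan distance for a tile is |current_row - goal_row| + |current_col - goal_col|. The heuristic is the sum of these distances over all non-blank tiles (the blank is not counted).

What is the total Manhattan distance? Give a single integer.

Answer: 11

Derivation:
Tile 1: (0,0)->(0,0) = 0
Tile 3: (0,2)->(0,2) = 0
Tile 8: (1,0)->(2,1) = 2
Tile 2: (1,1)->(0,1) = 1
Tile 4: (1,2)->(1,0) = 2
Tile 6: (2,0)->(1,2) = 3
Tile 7: (2,1)->(2,0) = 1
Tile 5: (2,2)->(1,1) = 2
Sum: 0 + 0 + 2 + 1 + 2 + 3 + 1 + 2 = 11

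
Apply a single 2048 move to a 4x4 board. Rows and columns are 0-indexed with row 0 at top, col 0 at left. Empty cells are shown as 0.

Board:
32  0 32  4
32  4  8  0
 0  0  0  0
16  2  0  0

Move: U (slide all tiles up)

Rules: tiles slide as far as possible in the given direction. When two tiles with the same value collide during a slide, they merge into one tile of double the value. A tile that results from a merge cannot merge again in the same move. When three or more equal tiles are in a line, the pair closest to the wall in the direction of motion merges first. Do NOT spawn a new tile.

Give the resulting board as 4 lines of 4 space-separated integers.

Slide up:
col 0: [32, 32, 0, 16] -> [64, 16, 0, 0]
col 1: [0, 4, 0, 2] -> [4, 2, 0, 0]
col 2: [32, 8, 0, 0] -> [32, 8, 0, 0]
col 3: [4, 0, 0, 0] -> [4, 0, 0, 0]

Answer: 64  4 32  4
16  2  8  0
 0  0  0  0
 0  0  0  0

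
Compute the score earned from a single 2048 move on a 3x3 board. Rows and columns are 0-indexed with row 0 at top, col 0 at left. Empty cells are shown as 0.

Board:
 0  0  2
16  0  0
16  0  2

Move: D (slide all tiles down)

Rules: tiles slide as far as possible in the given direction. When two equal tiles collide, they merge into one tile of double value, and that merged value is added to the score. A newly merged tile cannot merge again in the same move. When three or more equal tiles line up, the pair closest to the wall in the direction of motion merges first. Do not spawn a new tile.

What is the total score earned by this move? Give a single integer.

Slide down:
col 0: [0, 16, 16] -> [0, 0, 32]  score +32 (running 32)
col 1: [0, 0, 0] -> [0, 0, 0]  score +0 (running 32)
col 2: [2, 0, 2] -> [0, 0, 4]  score +4 (running 36)
Board after move:
 0  0  0
 0  0  0
32  0  4

Answer: 36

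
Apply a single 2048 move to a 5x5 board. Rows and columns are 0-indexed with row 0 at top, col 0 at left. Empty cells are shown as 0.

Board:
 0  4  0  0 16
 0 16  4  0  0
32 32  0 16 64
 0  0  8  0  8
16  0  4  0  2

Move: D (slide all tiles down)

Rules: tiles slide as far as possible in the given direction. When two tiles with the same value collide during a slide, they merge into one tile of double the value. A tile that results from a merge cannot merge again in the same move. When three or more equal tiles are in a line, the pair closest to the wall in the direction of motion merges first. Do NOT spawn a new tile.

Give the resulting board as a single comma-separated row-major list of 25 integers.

Answer: 0, 0, 0, 0, 0, 0, 0, 0, 0, 16, 0, 4, 4, 0, 64, 32, 16, 8, 0, 8, 16, 32, 4, 16, 2

Derivation:
Slide down:
col 0: [0, 0, 32, 0, 16] -> [0, 0, 0, 32, 16]
col 1: [4, 16, 32, 0, 0] -> [0, 0, 4, 16, 32]
col 2: [0, 4, 0, 8, 4] -> [0, 0, 4, 8, 4]
col 3: [0, 0, 16, 0, 0] -> [0, 0, 0, 0, 16]
col 4: [16, 0, 64, 8, 2] -> [0, 16, 64, 8, 2]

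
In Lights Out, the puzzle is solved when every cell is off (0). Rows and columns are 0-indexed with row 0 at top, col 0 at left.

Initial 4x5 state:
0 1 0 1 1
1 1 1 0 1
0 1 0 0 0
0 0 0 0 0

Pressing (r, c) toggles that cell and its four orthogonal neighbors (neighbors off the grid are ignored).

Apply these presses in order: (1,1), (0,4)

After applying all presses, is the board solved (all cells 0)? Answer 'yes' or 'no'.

Answer: yes

Derivation:
After press 1 at (1,1):
0 0 0 1 1
0 0 0 0 1
0 0 0 0 0
0 0 0 0 0

After press 2 at (0,4):
0 0 0 0 0
0 0 0 0 0
0 0 0 0 0
0 0 0 0 0

Lights still on: 0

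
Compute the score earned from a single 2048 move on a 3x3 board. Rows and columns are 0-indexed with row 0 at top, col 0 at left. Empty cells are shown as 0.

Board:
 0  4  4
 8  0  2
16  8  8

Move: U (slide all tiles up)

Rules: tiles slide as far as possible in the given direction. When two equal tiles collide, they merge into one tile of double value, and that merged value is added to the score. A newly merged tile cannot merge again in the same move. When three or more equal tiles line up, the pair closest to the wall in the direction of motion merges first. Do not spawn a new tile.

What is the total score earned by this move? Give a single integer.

Answer: 0

Derivation:
Slide up:
col 0: [0, 8, 16] -> [8, 16, 0]  score +0 (running 0)
col 1: [4, 0, 8] -> [4, 8, 0]  score +0 (running 0)
col 2: [4, 2, 8] -> [4, 2, 8]  score +0 (running 0)
Board after move:
 8  4  4
16  8  2
 0  0  8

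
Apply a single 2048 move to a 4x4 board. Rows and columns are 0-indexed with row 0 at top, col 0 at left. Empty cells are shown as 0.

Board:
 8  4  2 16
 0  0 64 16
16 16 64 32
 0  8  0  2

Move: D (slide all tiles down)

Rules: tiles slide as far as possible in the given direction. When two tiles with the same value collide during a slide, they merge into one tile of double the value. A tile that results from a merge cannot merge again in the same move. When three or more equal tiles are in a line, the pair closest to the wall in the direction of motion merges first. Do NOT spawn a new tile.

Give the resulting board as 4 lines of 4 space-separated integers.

Answer:   0   0   0   0
  0   4   0  32
  8  16   2  32
 16   8 128   2

Derivation:
Slide down:
col 0: [8, 0, 16, 0] -> [0, 0, 8, 16]
col 1: [4, 0, 16, 8] -> [0, 4, 16, 8]
col 2: [2, 64, 64, 0] -> [0, 0, 2, 128]
col 3: [16, 16, 32, 2] -> [0, 32, 32, 2]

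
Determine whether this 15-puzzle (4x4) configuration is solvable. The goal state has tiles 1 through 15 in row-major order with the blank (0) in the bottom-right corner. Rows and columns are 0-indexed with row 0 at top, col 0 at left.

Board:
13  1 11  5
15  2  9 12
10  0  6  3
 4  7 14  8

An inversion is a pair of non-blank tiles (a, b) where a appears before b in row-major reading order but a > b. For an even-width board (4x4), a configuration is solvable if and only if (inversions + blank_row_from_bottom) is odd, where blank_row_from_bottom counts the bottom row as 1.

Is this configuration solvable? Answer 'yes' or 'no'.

Answer: yes

Derivation:
Inversions: 53
Blank is in row 2 (0-indexed from top), which is row 2 counting from the bottom (bottom = 1).
53 + 2 = 55, which is odd, so the puzzle is solvable.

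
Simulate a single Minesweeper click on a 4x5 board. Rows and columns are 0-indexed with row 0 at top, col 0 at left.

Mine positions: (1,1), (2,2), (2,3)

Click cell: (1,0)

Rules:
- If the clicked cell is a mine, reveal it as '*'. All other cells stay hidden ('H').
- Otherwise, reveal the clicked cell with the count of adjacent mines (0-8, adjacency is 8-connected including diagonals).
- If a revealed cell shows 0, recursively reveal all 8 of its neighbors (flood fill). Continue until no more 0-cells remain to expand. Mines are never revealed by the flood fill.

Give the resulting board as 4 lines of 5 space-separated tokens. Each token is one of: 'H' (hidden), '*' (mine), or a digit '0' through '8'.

H H H H H
1 H H H H
H H H H H
H H H H H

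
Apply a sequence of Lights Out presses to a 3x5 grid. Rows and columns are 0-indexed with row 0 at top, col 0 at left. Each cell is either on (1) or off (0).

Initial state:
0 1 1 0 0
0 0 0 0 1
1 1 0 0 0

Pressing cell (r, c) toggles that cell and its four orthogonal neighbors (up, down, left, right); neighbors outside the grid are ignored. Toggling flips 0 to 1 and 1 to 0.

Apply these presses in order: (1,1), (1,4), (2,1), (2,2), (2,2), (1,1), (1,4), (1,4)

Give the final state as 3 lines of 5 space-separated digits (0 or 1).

After press 1 at (1,1):
0 0 1 0 0
1 1 1 0 1
1 0 0 0 0

After press 2 at (1,4):
0 0 1 0 1
1 1 1 1 0
1 0 0 0 1

After press 3 at (2,1):
0 0 1 0 1
1 0 1 1 0
0 1 1 0 1

After press 4 at (2,2):
0 0 1 0 1
1 0 0 1 0
0 0 0 1 1

After press 5 at (2,2):
0 0 1 0 1
1 0 1 1 0
0 1 1 0 1

After press 6 at (1,1):
0 1 1 0 1
0 1 0 1 0
0 0 1 0 1

After press 7 at (1,4):
0 1 1 0 0
0 1 0 0 1
0 0 1 0 0

After press 8 at (1,4):
0 1 1 0 1
0 1 0 1 0
0 0 1 0 1

Answer: 0 1 1 0 1
0 1 0 1 0
0 0 1 0 1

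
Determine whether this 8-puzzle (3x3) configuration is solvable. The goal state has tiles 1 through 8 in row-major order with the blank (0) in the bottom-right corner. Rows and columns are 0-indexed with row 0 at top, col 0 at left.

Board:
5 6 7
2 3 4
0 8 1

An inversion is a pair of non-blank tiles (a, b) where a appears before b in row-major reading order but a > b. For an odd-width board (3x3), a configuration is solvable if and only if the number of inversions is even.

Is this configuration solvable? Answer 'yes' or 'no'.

Answer: yes

Derivation:
Inversions (pairs i<j in row-major order where tile[i] > tile[j] > 0): 16
16 is even, so the puzzle is solvable.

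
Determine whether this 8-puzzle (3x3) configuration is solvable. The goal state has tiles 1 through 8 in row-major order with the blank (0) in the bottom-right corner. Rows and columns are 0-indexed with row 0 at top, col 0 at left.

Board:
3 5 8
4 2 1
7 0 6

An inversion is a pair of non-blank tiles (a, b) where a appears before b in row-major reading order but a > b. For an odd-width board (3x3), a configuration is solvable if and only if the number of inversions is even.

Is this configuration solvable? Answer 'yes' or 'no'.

Answer: yes

Derivation:
Inversions (pairs i<j in row-major order where tile[i] > tile[j] > 0): 14
14 is even, so the puzzle is solvable.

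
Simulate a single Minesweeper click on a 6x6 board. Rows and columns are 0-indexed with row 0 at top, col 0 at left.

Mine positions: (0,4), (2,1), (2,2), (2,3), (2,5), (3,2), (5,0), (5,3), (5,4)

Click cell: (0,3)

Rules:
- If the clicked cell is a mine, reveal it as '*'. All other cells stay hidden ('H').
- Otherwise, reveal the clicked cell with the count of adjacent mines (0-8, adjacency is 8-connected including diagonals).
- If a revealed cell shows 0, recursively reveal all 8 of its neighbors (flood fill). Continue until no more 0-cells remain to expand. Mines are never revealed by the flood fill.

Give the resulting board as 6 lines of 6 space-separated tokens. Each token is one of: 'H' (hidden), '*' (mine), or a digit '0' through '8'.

H H H 1 H H
H H H H H H
H H H H H H
H H H H H H
H H H H H H
H H H H H H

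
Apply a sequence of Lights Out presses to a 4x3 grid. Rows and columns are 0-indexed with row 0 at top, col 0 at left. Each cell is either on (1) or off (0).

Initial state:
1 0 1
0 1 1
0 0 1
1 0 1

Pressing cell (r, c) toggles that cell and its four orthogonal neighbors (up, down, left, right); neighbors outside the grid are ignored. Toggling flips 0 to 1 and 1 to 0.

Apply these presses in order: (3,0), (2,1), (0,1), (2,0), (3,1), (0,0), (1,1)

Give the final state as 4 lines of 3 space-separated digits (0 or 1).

After press 1 at (3,0):
1 0 1
0 1 1
1 0 1
0 1 1

After press 2 at (2,1):
1 0 1
0 0 1
0 1 0
0 0 1

After press 3 at (0,1):
0 1 0
0 1 1
0 1 0
0 0 1

After press 4 at (2,0):
0 1 0
1 1 1
1 0 0
1 0 1

After press 5 at (3,1):
0 1 0
1 1 1
1 1 0
0 1 0

After press 6 at (0,0):
1 0 0
0 1 1
1 1 0
0 1 0

After press 7 at (1,1):
1 1 0
1 0 0
1 0 0
0 1 0

Answer: 1 1 0
1 0 0
1 0 0
0 1 0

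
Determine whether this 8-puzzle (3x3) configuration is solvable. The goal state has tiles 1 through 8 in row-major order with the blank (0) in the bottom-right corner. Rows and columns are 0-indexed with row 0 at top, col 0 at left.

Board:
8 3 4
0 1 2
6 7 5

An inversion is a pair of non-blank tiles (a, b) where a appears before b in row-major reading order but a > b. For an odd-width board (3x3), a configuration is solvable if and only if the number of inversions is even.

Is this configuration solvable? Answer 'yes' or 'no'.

Answer: no

Derivation:
Inversions (pairs i<j in row-major order where tile[i] > tile[j] > 0): 13
13 is odd, so the puzzle is not solvable.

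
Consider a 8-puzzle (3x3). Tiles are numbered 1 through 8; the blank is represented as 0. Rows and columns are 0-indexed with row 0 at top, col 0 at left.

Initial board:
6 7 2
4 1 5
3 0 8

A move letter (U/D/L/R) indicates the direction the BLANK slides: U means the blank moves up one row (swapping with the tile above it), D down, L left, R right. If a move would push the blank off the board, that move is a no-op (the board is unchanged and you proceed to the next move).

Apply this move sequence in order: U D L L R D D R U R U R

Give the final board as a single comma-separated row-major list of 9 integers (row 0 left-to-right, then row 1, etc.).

Answer: 6, 7, 0, 4, 1, 2, 3, 8, 5

Derivation:
After move 1 (U):
6 7 2
4 0 5
3 1 8

After move 2 (D):
6 7 2
4 1 5
3 0 8

After move 3 (L):
6 7 2
4 1 5
0 3 8

After move 4 (L):
6 7 2
4 1 5
0 3 8

After move 5 (R):
6 7 2
4 1 5
3 0 8

After move 6 (D):
6 7 2
4 1 5
3 0 8

After move 7 (D):
6 7 2
4 1 5
3 0 8

After move 8 (R):
6 7 2
4 1 5
3 8 0

After move 9 (U):
6 7 2
4 1 0
3 8 5

After move 10 (R):
6 7 2
4 1 0
3 8 5

After move 11 (U):
6 7 0
4 1 2
3 8 5

After move 12 (R):
6 7 0
4 1 2
3 8 5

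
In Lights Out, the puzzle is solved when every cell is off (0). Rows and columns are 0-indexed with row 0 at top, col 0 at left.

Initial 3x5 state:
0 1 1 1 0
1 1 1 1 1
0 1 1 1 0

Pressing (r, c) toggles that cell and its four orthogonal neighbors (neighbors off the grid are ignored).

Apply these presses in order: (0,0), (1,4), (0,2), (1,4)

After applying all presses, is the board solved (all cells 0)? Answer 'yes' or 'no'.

Answer: no

Derivation:
After press 1 at (0,0):
1 0 1 1 0
0 1 1 1 1
0 1 1 1 0

After press 2 at (1,4):
1 0 1 1 1
0 1 1 0 0
0 1 1 1 1

After press 3 at (0,2):
1 1 0 0 1
0 1 0 0 0
0 1 1 1 1

After press 4 at (1,4):
1 1 0 0 0
0 1 0 1 1
0 1 1 1 0

Lights still on: 8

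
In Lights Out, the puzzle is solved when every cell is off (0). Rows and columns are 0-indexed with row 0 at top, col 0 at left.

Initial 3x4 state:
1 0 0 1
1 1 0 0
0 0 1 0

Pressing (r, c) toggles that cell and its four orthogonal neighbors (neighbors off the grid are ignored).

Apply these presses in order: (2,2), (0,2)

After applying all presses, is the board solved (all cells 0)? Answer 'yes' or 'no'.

Answer: no

Derivation:
After press 1 at (2,2):
1 0 0 1
1 1 1 0
0 1 0 1

After press 2 at (0,2):
1 1 1 0
1 1 0 0
0 1 0 1

Lights still on: 7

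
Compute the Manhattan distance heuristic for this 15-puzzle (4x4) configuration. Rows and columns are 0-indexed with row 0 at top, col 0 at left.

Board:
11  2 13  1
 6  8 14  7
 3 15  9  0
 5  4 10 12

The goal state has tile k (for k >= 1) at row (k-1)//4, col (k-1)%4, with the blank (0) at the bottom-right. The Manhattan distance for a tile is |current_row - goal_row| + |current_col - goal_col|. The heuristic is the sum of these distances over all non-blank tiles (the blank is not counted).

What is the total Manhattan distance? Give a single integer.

Answer: 37

Derivation:
Tile 11: (0,0)->(2,2) = 4
Tile 2: (0,1)->(0,1) = 0
Tile 13: (0,2)->(3,0) = 5
Tile 1: (0,3)->(0,0) = 3
Tile 6: (1,0)->(1,1) = 1
Tile 8: (1,1)->(1,3) = 2
Tile 14: (1,2)->(3,1) = 3
Tile 7: (1,3)->(1,2) = 1
Tile 3: (2,0)->(0,2) = 4
Tile 15: (2,1)->(3,2) = 2
Tile 9: (2,2)->(2,0) = 2
Tile 5: (3,0)->(1,0) = 2
Tile 4: (3,1)->(0,3) = 5
Tile 10: (3,2)->(2,1) = 2
Tile 12: (3,3)->(2,3) = 1
Sum: 4 + 0 + 5 + 3 + 1 + 2 + 3 + 1 + 4 + 2 + 2 + 2 + 5 + 2 + 1 = 37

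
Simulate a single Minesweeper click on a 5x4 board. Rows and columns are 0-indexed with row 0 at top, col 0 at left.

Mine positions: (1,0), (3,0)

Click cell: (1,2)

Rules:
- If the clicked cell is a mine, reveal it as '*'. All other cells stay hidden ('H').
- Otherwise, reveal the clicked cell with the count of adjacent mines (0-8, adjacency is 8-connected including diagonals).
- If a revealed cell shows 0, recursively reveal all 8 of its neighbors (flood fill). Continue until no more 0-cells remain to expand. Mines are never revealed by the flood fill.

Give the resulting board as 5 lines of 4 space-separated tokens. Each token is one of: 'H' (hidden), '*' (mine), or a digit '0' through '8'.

H 1 0 0
H 1 0 0
H 2 0 0
H 1 0 0
H 1 0 0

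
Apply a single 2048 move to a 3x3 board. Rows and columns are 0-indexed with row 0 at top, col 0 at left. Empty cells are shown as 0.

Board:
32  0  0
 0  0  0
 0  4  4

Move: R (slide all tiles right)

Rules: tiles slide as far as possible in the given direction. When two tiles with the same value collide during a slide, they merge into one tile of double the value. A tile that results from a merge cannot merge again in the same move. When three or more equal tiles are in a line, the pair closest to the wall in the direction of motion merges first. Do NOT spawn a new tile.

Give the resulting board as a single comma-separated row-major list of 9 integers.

Answer: 0, 0, 32, 0, 0, 0, 0, 0, 8

Derivation:
Slide right:
row 0: [32, 0, 0] -> [0, 0, 32]
row 1: [0, 0, 0] -> [0, 0, 0]
row 2: [0, 4, 4] -> [0, 0, 8]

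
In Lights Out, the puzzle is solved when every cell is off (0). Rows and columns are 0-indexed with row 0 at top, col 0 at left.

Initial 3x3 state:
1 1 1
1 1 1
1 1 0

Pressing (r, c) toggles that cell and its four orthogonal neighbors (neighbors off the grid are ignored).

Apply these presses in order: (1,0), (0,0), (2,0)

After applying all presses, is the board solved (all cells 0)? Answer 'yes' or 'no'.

After press 1 at (1,0):
0 1 1
0 0 1
0 1 0

After press 2 at (0,0):
1 0 1
1 0 1
0 1 0

After press 3 at (2,0):
1 0 1
0 0 1
1 0 0

Lights still on: 4

Answer: no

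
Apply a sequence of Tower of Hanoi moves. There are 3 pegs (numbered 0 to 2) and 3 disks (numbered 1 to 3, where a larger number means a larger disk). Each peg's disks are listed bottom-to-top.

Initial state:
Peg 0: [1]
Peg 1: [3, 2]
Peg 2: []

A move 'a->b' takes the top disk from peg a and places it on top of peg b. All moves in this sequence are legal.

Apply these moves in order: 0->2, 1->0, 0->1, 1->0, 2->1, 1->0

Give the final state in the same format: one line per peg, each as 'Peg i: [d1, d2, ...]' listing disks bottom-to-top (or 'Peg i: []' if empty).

Answer: Peg 0: [2, 1]
Peg 1: [3]
Peg 2: []

Derivation:
After move 1 (0->2):
Peg 0: []
Peg 1: [3, 2]
Peg 2: [1]

After move 2 (1->0):
Peg 0: [2]
Peg 1: [3]
Peg 2: [1]

After move 3 (0->1):
Peg 0: []
Peg 1: [3, 2]
Peg 2: [1]

After move 4 (1->0):
Peg 0: [2]
Peg 1: [3]
Peg 2: [1]

After move 5 (2->1):
Peg 0: [2]
Peg 1: [3, 1]
Peg 2: []

After move 6 (1->0):
Peg 0: [2, 1]
Peg 1: [3]
Peg 2: []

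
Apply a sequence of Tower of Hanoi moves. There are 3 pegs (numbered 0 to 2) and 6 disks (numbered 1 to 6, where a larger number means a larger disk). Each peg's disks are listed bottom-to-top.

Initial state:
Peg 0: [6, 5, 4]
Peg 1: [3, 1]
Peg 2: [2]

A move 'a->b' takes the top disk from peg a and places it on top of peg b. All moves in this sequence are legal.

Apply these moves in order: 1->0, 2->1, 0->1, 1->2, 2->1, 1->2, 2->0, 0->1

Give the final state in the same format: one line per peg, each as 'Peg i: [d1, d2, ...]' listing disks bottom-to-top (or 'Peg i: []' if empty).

After move 1 (1->0):
Peg 0: [6, 5, 4, 1]
Peg 1: [3]
Peg 2: [2]

After move 2 (2->1):
Peg 0: [6, 5, 4, 1]
Peg 1: [3, 2]
Peg 2: []

After move 3 (0->1):
Peg 0: [6, 5, 4]
Peg 1: [3, 2, 1]
Peg 2: []

After move 4 (1->2):
Peg 0: [6, 5, 4]
Peg 1: [3, 2]
Peg 2: [1]

After move 5 (2->1):
Peg 0: [6, 5, 4]
Peg 1: [3, 2, 1]
Peg 2: []

After move 6 (1->2):
Peg 0: [6, 5, 4]
Peg 1: [3, 2]
Peg 2: [1]

After move 7 (2->0):
Peg 0: [6, 5, 4, 1]
Peg 1: [3, 2]
Peg 2: []

After move 8 (0->1):
Peg 0: [6, 5, 4]
Peg 1: [3, 2, 1]
Peg 2: []

Answer: Peg 0: [6, 5, 4]
Peg 1: [3, 2, 1]
Peg 2: []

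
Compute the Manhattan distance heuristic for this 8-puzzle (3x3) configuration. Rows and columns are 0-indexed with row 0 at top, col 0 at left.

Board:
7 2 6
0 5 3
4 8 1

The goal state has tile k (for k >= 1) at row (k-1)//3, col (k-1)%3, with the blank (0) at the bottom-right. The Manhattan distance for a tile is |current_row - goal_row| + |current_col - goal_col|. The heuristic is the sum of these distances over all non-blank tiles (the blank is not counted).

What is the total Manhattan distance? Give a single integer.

Tile 7: (0,0)->(2,0) = 2
Tile 2: (0,1)->(0,1) = 0
Tile 6: (0,2)->(1,2) = 1
Tile 5: (1,1)->(1,1) = 0
Tile 3: (1,2)->(0,2) = 1
Tile 4: (2,0)->(1,0) = 1
Tile 8: (2,1)->(2,1) = 0
Tile 1: (2,2)->(0,0) = 4
Sum: 2 + 0 + 1 + 0 + 1 + 1 + 0 + 4 = 9

Answer: 9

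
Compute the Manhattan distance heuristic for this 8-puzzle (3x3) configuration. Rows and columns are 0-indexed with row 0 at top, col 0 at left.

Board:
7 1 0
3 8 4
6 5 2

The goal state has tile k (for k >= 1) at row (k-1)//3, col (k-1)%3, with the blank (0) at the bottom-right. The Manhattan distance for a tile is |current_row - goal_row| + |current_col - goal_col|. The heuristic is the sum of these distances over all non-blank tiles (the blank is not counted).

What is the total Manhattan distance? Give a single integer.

Tile 7: (0,0)->(2,0) = 2
Tile 1: (0,1)->(0,0) = 1
Tile 3: (1,0)->(0,2) = 3
Tile 8: (1,1)->(2,1) = 1
Tile 4: (1,2)->(1,0) = 2
Tile 6: (2,0)->(1,2) = 3
Tile 5: (2,1)->(1,1) = 1
Tile 2: (2,2)->(0,1) = 3
Sum: 2 + 1 + 3 + 1 + 2 + 3 + 1 + 3 = 16

Answer: 16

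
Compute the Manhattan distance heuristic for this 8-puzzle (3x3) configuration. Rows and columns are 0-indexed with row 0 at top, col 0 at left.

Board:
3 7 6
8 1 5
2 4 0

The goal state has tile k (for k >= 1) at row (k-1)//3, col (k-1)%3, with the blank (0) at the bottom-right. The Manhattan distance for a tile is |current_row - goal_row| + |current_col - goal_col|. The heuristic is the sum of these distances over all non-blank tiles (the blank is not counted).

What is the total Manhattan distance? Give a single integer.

Tile 3: at (0,0), goal (0,2), distance |0-0|+|0-2| = 2
Tile 7: at (0,1), goal (2,0), distance |0-2|+|1-0| = 3
Tile 6: at (0,2), goal (1,2), distance |0-1|+|2-2| = 1
Tile 8: at (1,0), goal (2,1), distance |1-2|+|0-1| = 2
Tile 1: at (1,1), goal (0,0), distance |1-0|+|1-0| = 2
Tile 5: at (1,2), goal (1,1), distance |1-1|+|2-1| = 1
Tile 2: at (2,0), goal (0,1), distance |2-0|+|0-1| = 3
Tile 4: at (2,1), goal (1,0), distance |2-1|+|1-0| = 2
Sum: 2 + 3 + 1 + 2 + 2 + 1 + 3 + 2 = 16

Answer: 16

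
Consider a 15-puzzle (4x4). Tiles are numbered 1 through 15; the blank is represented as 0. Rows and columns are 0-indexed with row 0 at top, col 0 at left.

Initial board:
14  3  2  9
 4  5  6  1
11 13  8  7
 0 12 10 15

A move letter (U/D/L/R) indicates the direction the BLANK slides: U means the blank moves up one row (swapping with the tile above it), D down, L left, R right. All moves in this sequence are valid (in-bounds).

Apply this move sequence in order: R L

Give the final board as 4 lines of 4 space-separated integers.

After move 1 (R):
14  3  2  9
 4  5  6  1
11 13  8  7
12  0 10 15

After move 2 (L):
14  3  2  9
 4  5  6  1
11 13  8  7
 0 12 10 15

Answer: 14  3  2  9
 4  5  6  1
11 13  8  7
 0 12 10 15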